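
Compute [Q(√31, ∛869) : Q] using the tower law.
[Q(√31, ∛869) : Q] = 6

Let L = Q(√31, ∛869). Since Q(√31) ⊂ L and [Q(√31):Q] = 2, the tower law gives 2 | [L:Q]. Likewise Q(∛869) ⊂ L with [Q(∛869):Q] = 3 (because 869 is not a perfect cube), so 3 | [L:Q]. As gcd(2,3) = 1, [L:Q] is divisible by 6. Conversely L is generated over Q by √31 and ∛869, so [L:Q] ≤ 2·3 = 6. Therefore [Q(√31, ∛869) : Q] = 6.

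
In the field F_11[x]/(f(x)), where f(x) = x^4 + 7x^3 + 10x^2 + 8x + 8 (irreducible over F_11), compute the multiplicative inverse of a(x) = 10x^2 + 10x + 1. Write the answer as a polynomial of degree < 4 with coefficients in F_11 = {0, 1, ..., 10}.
a(x)^(-1) ≡ 6x^3 + 4x^2 + 3x + 4 (mod f(x))

Since f is irreducible over F_11, F_11[x]/(f) is a field and a(x) ≠ 0 has an inverse. Apply the extended Euclidean algorithm to f(x) and a(x) in F_11[x]: f(x) = (10x^2 + 5x + 6)·a(x) + (9x + 2);  a(x) = (6x + 1)·(9x + 2) + (10). The last nonzero remainder is the constant 10 = gcd(f, a) in F_11. Back-substituting through the division chain expresses 10 = s(x)·a(x) + t(x)·f(x) with s(x) ≡ 5x^3 + 7x^2 + 8x + 7 (mod f), so (5x^3 + 7x^2 + 8x + 7)·a(x) ≡ 10 (mod f). Multiplying by 10^(-1) ≡ 10 in F_11 gives a(x)^(-1) ≡ 10·(5x^3 + 7x^2 + 8x + 7) ≡ 6x^3 + 4x^2 + 3x + 4 (mod f). Check: (10x^2 + 10x + 1)·(6x^3 + 4x^2 + 3x + 4) = 5x^5 + x^4 + 10x^3 + 8x^2 + 10x + 4 ≡ 1 (mod x^4 + 7x^3 + 10x^2 + 8x + 8).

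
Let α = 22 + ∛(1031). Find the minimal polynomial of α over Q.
m_α(x) = x^3 - 66x^2 + 1452x - 11679

Set β = α - 22 = ∛(1031), so β^3 = 1031. Then (α - 22)^3 - 1031 = 0, i.e. α is a root of g(x) = (x - 22)^3 - 1031 = x^3 - 66x^2 + 1452x - 11679. Since g(x) = h(x - 22) where h(x) = x^3 - 1031, and h is irreducible over Q (because 1031 is not a perfect cube, so h has no rational root, and a monic cubic with no rational root is irreducible), g is also irreducible (irreducibility is preserved under the substitution x → x - 22). Hence m_α(x) = x^3 - 66x^2 + 1452x - 11679.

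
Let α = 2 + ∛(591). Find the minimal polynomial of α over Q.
m_α(x) = x^3 - 6x^2 + 12x - 599

Set β = α - 2 = ∛(591), so β^3 = 591. Then (α - 2)^3 - 591 = 0, i.e. α is a root of g(x) = (x - 2)^3 - 591 = x^3 - 6x^2 + 12x - 599. Since g(x) = h(x - 2) where h(x) = x^3 - 591, and h is irreducible over Q (because 591 is not a perfect cube, so h has no rational root, and a monic cubic with no rational root is irreducible), g is also irreducible (irreducibility is preserved under the substitution x → x - 2). Hence m_α(x) = x^3 - 6x^2 + 12x - 599.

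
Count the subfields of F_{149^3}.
F_{149^3} has 2 subfields

The subfields of F_{p^n} are exactly the fields F_{p^d} for d | n (each is the fixed field of the unique index-d subgroup of Gal(F_{p^n}/F_p) ≅ Z/nZ). The divisors of n = 3 are {1, 3}, giving 2 subfields: F_{149^1}, F_{149^3}.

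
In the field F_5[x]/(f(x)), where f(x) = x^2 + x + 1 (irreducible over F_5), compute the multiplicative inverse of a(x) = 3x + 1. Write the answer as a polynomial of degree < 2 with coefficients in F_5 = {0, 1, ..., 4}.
a(x)^(-1) ≡ x + 4 (mod f(x))

Since f is irreducible over F_5, F_5[x]/(f) is a field and a(x) ≠ 0 has an inverse. Apply the extended Euclidean algorithm to f(x) and a(x) in F_5[x]: f(x) = (2x + 3)·a(x) + (3). The last nonzero remainder is the constant 3 = gcd(f, a) in F_5. Back-substituting through the division chain expresses 3 = s(x)·a(x) + t(x)·f(x) with s(x) ≡ 3x + 2 (mod f), so (3x + 2)·a(x) ≡ 3 (mod f). Multiplying by 3^(-1) ≡ 2 in F_5 gives a(x)^(-1) ≡ 2·(3x + 2) ≡ x + 4 (mod f). Check: (3x + 1)·(x + 4) = 3x^2 + 3x + 4 ≡ 1 (mod x^2 + x + 1).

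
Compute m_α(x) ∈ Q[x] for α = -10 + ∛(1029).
m_α(x) = x^3 + 30x^2 + 300x - 29

Set β = α + 10 = ∛(1029), so β^3 = 1029. Then (α + 10)^3 - 1029 = 0, i.e. α is a root of g(x) = (x + 10)^3 - 1029 = x^3 + 30x^2 + 300x - 29. Since g(x) = h(x + 10) where h(x) = x^3 - 1029, and h is irreducible over Q (because 1029 is not a perfect cube, so h has no rational root, and a monic cubic with no rational root is irreducible), g is also irreducible (irreducibility is preserved under the substitution x → x + 10). Hence m_α(x) = x^3 + 30x^2 + 300x - 29.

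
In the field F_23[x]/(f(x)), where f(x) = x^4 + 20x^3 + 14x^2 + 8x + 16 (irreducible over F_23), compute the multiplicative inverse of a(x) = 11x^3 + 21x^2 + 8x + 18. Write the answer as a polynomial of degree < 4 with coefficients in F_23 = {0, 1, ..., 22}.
a(x)^(-1) ≡ 5x^3 + 12x^2 + 18x + 22 (mod f(x))

Since f is irreducible over F_23, F_23[x]/(f) is a field and a(x) ≠ 0 has an inverse. Apply the extended Euclidean algorithm to f(x) and a(x) in F_23[x]: f(x) = (21x + 14)·a(x) + (12x^2 + x + 17);  a(x) = (22x + 21)·(12x^2 + x + 17) + (4x + 6);  (12x^2 + x + 17) = (3x + 13)·(4x + 6) + (8). The last nonzero remainder is the constant 8 = gcd(f, a) in F_23. Back-substituting through the division chain expresses 8 = s(x)·a(x) + t(x)·f(x) with s(x) ≡ 17x^3 + 4x^2 + 6x + 15 (mod f), so (17x^3 + 4x^2 + 6x + 15)·a(x) ≡ 8 (mod f). Multiplying by 8^(-1) ≡ 3 in F_23 gives a(x)^(-1) ≡ 3·(17x^3 + 4x^2 + 6x + 15) ≡ 5x^3 + 12x^2 + 18x + 22 (mod f). Check: (11x^3 + 21x^2 + 8x + 18)·(5x^3 + 12x^2 + 18x + 22) = 9x^6 + 7x^5 + 7x^4 + x^3 + 17x^2 + 17x + 5 ≡ 1 (mod x^4 + 20x^3 + 14x^2 + 8x + 16).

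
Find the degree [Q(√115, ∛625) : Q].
[Q(√115, ∛625) : Q] = 6

Let L = Q(√115, ∛625). Since Q(√115) ⊂ L and [Q(√115):Q] = 2, the tower law gives 2 | [L:Q]. Likewise Q(∛625) ⊂ L with [Q(∛625):Q] = 3 (because 625 is not a perfect cube), so 3 | [L:Q]. As gcd(2,3) = 1, [L:Q] is divisible by 6. Conversely L is generated over Q by √115 and ∛625, so [L:Q] ≤ 2·3 = 6. Therefore [Q(√115, ∛625) : Q] = 6.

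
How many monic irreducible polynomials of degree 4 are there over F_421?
There are 7853548710 monic irreducible polynomials of degree 4 over F_421

Each element of F_{421^4} that lies in no proper subfield is a root of exactly one monic irreducible of degree 4 over F_421, and each such polynomial has 4 distinct roots in F_{421^4}. By Möbius inversion the count is N_421(4) = (1/4) Σ_{d|4} μ(4/d) · 421^d = (1/4)(μ(4)·421^1 + μ(2)·421^2 + μ(1)·421^4) = 31414194840/4 = 7853548710.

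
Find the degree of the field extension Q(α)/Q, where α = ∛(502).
[Q(α):Q] = 3

The minimal polynomial of α is x^3 - 502, irreducible over Q since 502 is not a perfect cube (so x^3 - 502 has no rational root). Hence [Q(α):Q] = deg(m_α) = 3.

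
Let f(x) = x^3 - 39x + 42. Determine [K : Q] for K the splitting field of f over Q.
[K : Q] = 6

By the rational root test, any rational root of the monic integer polynomial f(x) = x^3 - 39x + 42 must be an integer dividing the constant term 42, i.e. one of ±{1, 2, 3, 6, 7, 14, 21, 42}. Evaluating: f(1) = 4, f(-1) = 80, f(2) = -28, f(-2) = 112, f(3) = -48, f(-3) = 132, f(6) = 24, f(-6) = 60, f(7) = 112, f(-7) = -28, f(14) = 2240, f(-14) = -2156, f(21) = 8484, f(-21) = -8400, f(42) = 72492, f(-42) = -72408; none is 0, so f has no rational root and is therefore irreducible over Q (a cubic with no linear factor over a field is irreducible). For an irreducible cubic, the Galois group is A_3 or S_3 according as the discriminant disc(f) = -4a^3 - 27b^2 = -4·(-39)^3 - 27·(42)^2 = 189648 is or is not a square in Q. Here disc(f) = 189648 is not a perfect square in Q, so the Galois group of f over Q is not contained in A_3 and must be all of S_3. The splitting field has degree |S_3| = 6 over Q, so [K : Q] = 6.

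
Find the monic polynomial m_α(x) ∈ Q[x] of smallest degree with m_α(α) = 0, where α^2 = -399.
m_α(x) = x^2 + 399

α satisfies α^2 + 399 = 0, so x^2 + 399 annihilates α. Since d = -399 is squarefree and ≠ 1, it is not a perfect square in Q, so x^2 + 399 has no rational root and is therefore irreducible over Q (a degree-2 polynomial over a field is irreducible iff it has no root). Hence m_α(x) = x^2 + 399.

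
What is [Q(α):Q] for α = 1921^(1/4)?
[Q(α):Q] = 4

α is a root of x^4 - 1921. By Eisenstein's criterion at the prime p = 17 (which divides the constant term 1921 but p^2 = 289 does not, since 1921 is squarefree), x^4 - 1921 is irreducible over Q. Hence [Q(α):Q] = 4.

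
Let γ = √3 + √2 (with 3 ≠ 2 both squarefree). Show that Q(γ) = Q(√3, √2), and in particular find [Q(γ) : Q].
[Q(γ) : Q] = 4 (equivalently, Q(γ) = Q(√3, √2))

Obviously Q(γ) ⊆ Q(√3, √2), and [Q(√3, √2):Q] = 4 (since 3, 2 are distinct squarefree integers > 1 with 6 not a perfect square). To show equality we compute the minimal polynomial of γ. From γ = √3 + √2: γ^2 = 3 + 2√(6) + 2 = 5 + 2√(6), so γ^2 - 5 = 2√(6); squaring, (γ^2 - 5)^2 = 4·6, i.e. γ^4 - 10γ^2 + 25 - 24 = 0, i.e. γ^4 - 10γ^2 + 1 = 0. So γ is a root of x^4 - 10x^2 + 1. This polynomial is irreducible over Q: it has no rational root (each ±√3 ± √2 is irrational), and any factorization into two quadratics over Q would force √(6) ∈ Q (pairing opposite roots) or √3, √2 ∈ Q (other pairings), all impossible. Hence [Q(γ):Q] = 4 = [Q(√3, √2):Q], so Q(γ) = Q(√3, √2).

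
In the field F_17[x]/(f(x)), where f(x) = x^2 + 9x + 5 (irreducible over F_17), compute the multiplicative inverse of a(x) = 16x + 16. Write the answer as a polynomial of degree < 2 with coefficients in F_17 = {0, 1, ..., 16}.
a(x)^(-1) ≡ 11x + 3 (mod f(x))

Since f is irreducible over F_17, F_17[x]/(f) is a field and a(x) ≠ 0 has an inverse. Apply the extended Euclidean algorithm to f(x) and a(x) in F_17[x]: f(x) = (16x + 9)·a(x) + (14). The last nonzero remainder is the constant 14 = gcd(f, a) in F_17. Back-substituting through the division chain expresses 14 = s(x)·a(x) + t(x)·f(x) with s(x) ≡ x + 8 (mod f), so (x + 8)·a(x) ≡ 14 (mod f). Multiplying by 14^(-1) ≡ 11 in F_17 gives a(x)^(-1) ≡ 11·(x + 8) ≡ 11x + 3 (mod f). Check: (16x + 16)·(11x + 3) = 6x^2 + 3x + 14 ≡ 1 (mod x^2 + 9x + 5).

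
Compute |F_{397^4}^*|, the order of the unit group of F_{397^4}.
|F_{397^4}^*| = 24840596880

F_{397^4} has 397^4 = 24840596881 elements; its multiplicative group consists of all nonzero elements, so |F_{397^4}^*| = 24840596881 - 1 = 24840596880. (It is cyclic since any finite subgroup of the multiplicative group of a field is cyclic.)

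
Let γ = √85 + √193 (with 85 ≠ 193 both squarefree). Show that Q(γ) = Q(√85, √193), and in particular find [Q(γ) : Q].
[Q(γ) : Q] = 4 (equivalently, Q(γ) = Q(√85, √193))

Obviously Q(γ) ⊆ Q(√85, √193), and [Q(√85, √193):Q] = 4 (since 85, 193 are distinct squarefree integers > 1 with 16405 not a perfect square). To show equality we compute the minimal polynomial of γ. From γ = √85 + √193: γ^2 = 85 + 2√(16405) + 193 = 278 + 2√(16405), so γ^2 - 278 = 2√(16405); squaring, (γ^2 - 278)^2 = 4·16405, i.e. γ^4 - 556γ^2 + 77284 - 65620 = 0, i.e. γ^4 - 556γ^2 + 11664 = 0. So γ is a root of x^4 - 556x^2 + 11664. This polynomial is irreducible over Q: it has no rational root (each ±√85 ± √193 is irrational), and any factorization into two quadratics over Q would force √(16405) ∈ Q (pairing opposite roots) or √85, √193 ∈ Q (other pairings), all impossible. Hence [Q(γ):Q] = 4 = [Q(√85, √193):Q], so Q(γ) = Q(√85, √193).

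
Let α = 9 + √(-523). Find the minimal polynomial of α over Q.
m_α(x) = x^2 - 18x + 604

From α - 9 = √(-523), squaring gives (α - 9)^2 = -523, i.e. α^2 - 18α + 81 = -523, so α^2 - 18α + 604 = 0. The discriminant of x^2 - 18x + 604 is (-18)^2 - 4·(604) = 324 - 2416 = -2092, and 4·(-523) is not a perfect square in Q since -523 is squarefree and ≠ 1. Hence x^2 - 18x + 604 is irreducible over Q and is the minimal polynomial of α.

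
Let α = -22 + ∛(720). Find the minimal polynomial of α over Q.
m_α(x) = x^3 + 66x^2 + 1452x + 9928

Set β = α + 22 = ∛(720), so β^3 = 720. Then (α + 22)^3 - 720 = 0, i.e. α is a root of g(x) = (x + 22)^3 - 720 = x^3 + 66x^2 + 1452x + 9928. Since g(x) = h(x + 22) where h(x) = x^3 - 720, and h is irreducible over Q (because 720 is not a perfect cube, so h has no rational root, and a monic cubic with no rational root is irreducible), g is also irreducible (irreducibility is preserved under the substitution x → x + 22). Hence m_α(x) = x^3 + 66x^2 + 1452x + 9928.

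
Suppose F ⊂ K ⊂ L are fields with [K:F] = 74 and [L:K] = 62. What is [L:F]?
[L:F] = 4588

The tower law says that for any tower of field extensions F ⊂ K ⊂ L with finite degrees, [L:F] = [L:K] · [K:F]. Here this gives [L:F] = 62 · 74 = 4588.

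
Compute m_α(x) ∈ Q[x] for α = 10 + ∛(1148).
m_α(x) = x^3 - 30x^2 + 300x - 2148

Set β = α - 10 = ∛(1148), so β^3 = 1148. Then (α - 10)^3 - 1148 = 0, i.e. α is a root of g(x) = (x - 10)^3 - 1148 = x^3 - 30x^2 + 300x - 2148. Since g(x) = h(x - 10) where h(x) = x^3 - 1148, and h is irreducible over Q (because 1148 is not a perfect cube, so h has no rational root, and a monic cubic with no rational root is irreducible), g is also irreducible (irreducibility is preserved under the substitution x → x - 10). Hence m_α(x) = x^3 - 30x^2 + 300x - 2148.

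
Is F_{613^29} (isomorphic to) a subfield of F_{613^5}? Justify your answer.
No: F_{613^29} is not a subfield of F_{613^5}

F_{p^m} embeds in F_{p^n} iff m | n. Here 29 ∤ 5 (since 5 = 0·29 + 5 with remainder 5 ≠ 0), so F_{613^29} is not a subfield of F_{613^5}. Equivalently: if it were, the tower law would give 29 = [F_{613^29}:F_613] dividing [F_{613^5}:F_613] = 5, contradiction.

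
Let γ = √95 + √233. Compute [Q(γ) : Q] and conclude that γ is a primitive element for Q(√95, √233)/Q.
[Q(γ) : Q] = 4 (equivalently, Q(γ) = Q(√95, √233))

Obviously Q(γ) ⊆ Q(√95, √233), and [Q(√95, √233):Q] = 4 (since 95, 233 are distinct squarefree integers > 1 with 22135 not a perfect square). To show equality we compute the minimal polynomial of γ. From γ = √95 + √233: γ^2 = 95 + 2√(22135) + 233 = 328 + 2√(22135), so γ^2 - 328 = 2√(22135); squaring, (γ^2 - 328)^2 = 4·22135, i.e. γ^4 - 656γ^2 + 107584 - 88540 = 0, i.e. γ^4 - 656γ^2 + 19044 = 0. So γ is a root of x^4 - 656x^2 + 19044. This polynomial is irreducible over Q: it has no rational root (each ±√95 ± √233 is irrational), and any factorization into two quadratics over Q would force √(22135) ∈ Q (pairing opposite roots) or √95, √233 ∈ Q (other pairings), all impossible. Hence [Q(γ):Q] = 4 = [Q(√95, √233):Q], so Q(γ) = Q(√95, √233).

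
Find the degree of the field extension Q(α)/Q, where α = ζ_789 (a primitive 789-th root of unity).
[Q(α):Q] = 524

The minimal polynomial of ζ_789 over Q is the 789-th cyclotomic polynomial Φ_789(x), which is irreducible over Q and has degree φ(789) = 524. Hence [Q(α):Q] = φ(789) = 524.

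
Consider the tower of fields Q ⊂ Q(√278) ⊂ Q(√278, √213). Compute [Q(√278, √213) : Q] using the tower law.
[Q(√278, √213) : Q] = 4

[Q(√278):Q] = 2 (min poly x^2 - 278, irreducible since 278 is squarefree > 1). For the top step, suppose √213 ∈ Q(√278), say √213 = c + d√278 with c, d ∈ Q. Squaring: 213 = c^2 + 278d^2 + 2cd√278. Since √278 ∉ Q this forces 2cd = 0. If d = 0 then √213 = c ∈ Q, contradicting 213 squarefree > 1. If c = 0 then 213 = 278d^2, so 278·213 = (278d)^2 is a perfect square in Q — but 278·213 = 59214 is not a perfect square (since 278 and 213 are distinct squarefree integers). Contradiction. Hence √213 ∉ Q(√278), so x^2 - 213 stays irreducible over Q(√278) and [Q(√278, √213) : Q(√278)] = 2. By the tower law, [Q(√278, √213) : Q] = 2 · 2 = 4.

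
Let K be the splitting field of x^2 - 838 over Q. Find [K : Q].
[K : Q] = 2

f(x) = x^2 - 838 factors as (x - √838)(x + √838). The splitting field is K = Q(√838). Since 838 is squarefree and > 1, it is not a perfect square, so x^2 - 838 is irreducible over Q and [Q(√838) : Q] = 2. Hence [K : Q] = 2.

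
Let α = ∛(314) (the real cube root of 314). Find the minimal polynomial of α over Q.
m_α(x) = x^3 - 314

α satisfies α^3 = 314, so x^3 - 314 annihilates α. By the rational root test, a rational root p/q (in lowest terms) of x^3 - 314 would satisfy p^3 = 314 q^3, forcing q = 1 and p^3 = 314; but 314 is not a perfect cube, contradiction. A monic cubic over Q with no rational root is irreducible (any nontrivial factorization would include a linear factor). Hence x^3 - 314 is the minimal polynomial of α, and in particular [Q(α):Q] = 3.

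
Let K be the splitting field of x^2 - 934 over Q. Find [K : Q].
[K : Q] = 2

f(x) = x^2 - 934 factors as (x - √934)(x + √934). The splitting field is K = Q(√934). Since 934 is squarefree and > 1, it is not a perfect square, so x^2 - 934 is irreducible over Q and [Q(√934) : Q] = 2. Hence [K : Q] = 2.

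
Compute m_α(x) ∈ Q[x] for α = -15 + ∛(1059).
m_α(x) = x^3 + 45x^2 + 675x + 2316

Set β = α + 15 = ∛(1059), so β^3 = 1059. Then (α + 15)^3 - 1059 = 0, i.e. α is a root of g(x) = (x + 15)^3 - 1059 = x^3 + 45x^2 + 675x + 2316. Since g(x) = h(x + 15) where h(x) = x^3 - 1059, and h is irreducible over Q (because 1059 is not a perfect cube, so h has no rational root, and a monic cubic with no rational root is irreducible), g is also irreducible (irreducibility is preserved under the substitution x → x + 15). Hence m_α(x) = x^3 + 45x^2 + 675x + 2316.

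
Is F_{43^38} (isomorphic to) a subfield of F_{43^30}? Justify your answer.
No: F_{43^38} is not a subfield of F_{43^30}

F_{p^m} embeds in F_{p^n} iff m | n. Here 38 ∤ 30 (since 30 = 0·38 + 30 with remainder 30 ≠ 0), so F_{43^38} is not a subfield of F_{43^30}. Equivalently: if it were, the tower law would give 38 = [F_{43^38}:F_43] dividing [F_{43^30}:F_43] = 30, contradiction.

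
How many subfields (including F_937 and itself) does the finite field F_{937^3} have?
F_{937^3} has 2 subfields

The subfields of F_{p^n} are exactly the fields F_{p^d} for d | n (each is the fixed field of the unique index-d subgroup of Gal(F_{p^n}/F_p) ≅ Z/nZ). The divisors of n = 3 are {1, 3}, giving 2 subfields: F_{937^1}, F_{937^3}.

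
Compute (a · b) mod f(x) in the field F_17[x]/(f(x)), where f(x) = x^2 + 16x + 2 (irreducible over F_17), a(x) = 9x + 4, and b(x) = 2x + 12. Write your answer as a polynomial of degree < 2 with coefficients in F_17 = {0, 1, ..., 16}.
a · b ≡ 15x + 12 (mod f(x))

Multiply in F_17[x]: a(x)·b(x) = (9x + 4)·(2x + 12) = x^2 + 14x + 14. This has degree ≥ 2, so divide by f(x) over F_17: x^2 + 14x + 14 = (1)·(x^2 + 16x + 2) + (15x + 12). Hence a·b ≡ 15x + 12 (mod f). (F_17[x]/(f) is a field with 17^2 = 289 elements since f is irreducible of degree 2.)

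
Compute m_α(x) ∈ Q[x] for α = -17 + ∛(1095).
m_α(x) = x^3 + 51x^2 + 867x + 3818

Set β = α + 17 = ∛(1095), so β^3 = 1095. Then (α + 17)^3 - 1095 = 0, i.e. α is a root of g(x) = (x + 17)^3 - 1095 = x^3 + 51x^2 + 867x + 3818. Since g(x) = h(x + 17) where h(x) = x^3 - 1095, and h is irreducible over Q (because 1095 is not a perfect cube, so h has no rational root, and a monic cubic with no rational root is irreducible), g is also irreducible (irreducibility is preserved under the substitution x → x + 17). Hence m_α(x) = x^3 + 51x^2 + 867x + 3818.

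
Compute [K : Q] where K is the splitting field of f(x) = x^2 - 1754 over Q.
[K : Q] = 2

f(x) = x^2 - 1754 factors as (x - √1754)(x + √1754). The splitting field is K = Q(√1754). Since 1754 is squarefree and > 1, it is not a perfect square, so x^2 - 1754 is irreducible over Q and [Q(√1754) : Q] = 2. Hence [K : Q] = 2.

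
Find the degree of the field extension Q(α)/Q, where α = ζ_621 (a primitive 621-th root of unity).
[Q(α):Q] = 396

The minimal polynomial of ζ_621 over Q is the 621-th cyclotomic polynomial Φ_621(x), which is irreducible over Q and has degree φ(621) = 396. Hence [Q(α):Q] = φ(621) = 396.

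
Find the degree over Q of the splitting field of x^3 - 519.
[K : Q] = 6

The roots of x^3 - 519 are ∛519, ω∛519, ω^2∛519 where ω = e^(2πi/3) is a primitive cube root of unity, so K = Q(∛519, ω). Now [Q(∛519):Q] = 3 (since 519 is not a perfect cube, x^3 - 519 is irreducible) and [Q(ω):Q] = 2. Both 2 and 3 divide [K:Q], and [K:Q] ≤ 3·2 = 6, so [K:Q] = 6. (Equivalently: Q(∛519) ⊂ R but ω ∉ R, so [K : Q(∛519)] = 2.)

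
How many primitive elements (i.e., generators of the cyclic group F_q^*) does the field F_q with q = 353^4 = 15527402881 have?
There are φ(15527402880) = 3477995520 primitive elements

F_q^* is cyclic of order q - 1 = 15527402880. A cyclic group of order m has exactly φ(m) generators. Here m = 15527402880 = 2^7 · 3 · 5 · 11 · 17 · 59 · 733, so the number of primitive elements is φ(15527402880) = 3477995520.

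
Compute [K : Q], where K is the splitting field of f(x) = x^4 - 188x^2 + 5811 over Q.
[K : Q] = 4

Solving the quadratic in x^2: x^2 = (188 ± √(188^2 - 4·5811))/2 = (188 ± √12100)/2 = (188 ± 110)/2, giving x^2 = 149 or x^2 = 39. So f(x) = (x^2 - 149)(x^2 - 39) and the roots of f are ±√149, ±√39. Hence the splitting field is K = Q(√149, √39). Since 149 and 39 are distinct squarefree integers > 1, their product 5811 is not a perfect square, so √39 ∉ Q(√149). By the tower law [K:Q] = [Q(√149,√39):Q(√149)] · [Q(√149):Q] = 2 · 2 = 4.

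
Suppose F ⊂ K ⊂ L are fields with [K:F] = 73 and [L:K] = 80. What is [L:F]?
[L:F] = 5840

The tower law says that for any tower of field extensions F ⊂ K ⊂ L with finite degrees, [L:F] = [L:K] · [K:F]. Here this gives [L:F] = 80 · 73 = 5840.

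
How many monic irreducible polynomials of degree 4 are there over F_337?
There are 3224451048 monic irreducible polynomials of degree 4 over F_337

Each element of F_{337^4} that lies in no proper subfield is a root of exactly one monic irreducible of degree 4 over F_337, and each such polynomial has 4 distinct roots in F_{337^4}. By Möbius inversion the count is N_337(4) = (1/4) Σ_{d|4} μ(4/d) · 337^d = (1/4)(μ(4)·337^1 + μ(2)·337^2 + μ(1)·337^4) = 12897804192/4 = 3224451048.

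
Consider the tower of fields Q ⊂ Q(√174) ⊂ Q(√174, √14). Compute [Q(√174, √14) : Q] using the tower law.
[Q(√174, √14) : Q] = 4

[Q(√174):Q] = 2 (min poly x^2 - 174, irreducible since 174 is squarefree > 1). For the top step, suppose √14 ∈ Q(√174), say √14 = c + d√174 with c, d ∈ Q. Squaring: 14 = c^2 + 174d^2 + 2cd√174. Since √174 ∉ Q this forces 2cd = 0. If d = 0 then √14 = c ∈ Q, contradicting 14 squarefree > 1. If c = 0 then 14 = 174d^2, so 174·14 = (174d)^2 is a perfect square in Q — but 174·14 = 2436 is not a perfect square (since 174 and 14 are distinct squarefree integers). Contradiction. Hence √14 ∉ Q(√174), so x^2 - 14 stays irreducible over Q(√174) and [Q(√174, √14) : Q(√174)] = 2. By the tower law, [Q(√174, √14) : Q] = 2 · 2 = 4.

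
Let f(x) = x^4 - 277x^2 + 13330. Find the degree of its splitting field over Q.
[K : Q] = 4

Solving the quadratic in x^2: x^2 = (277 ± √(277^2 - 4·13330))/2 = (277 ± √23409)/2 = (277 ± 153)/2, giving x^2 = 62 or x^2 = 215. So f(x) = (x^2 - 62)(x^2 - 215) and the roots of f are ±√62, ±√215. Hence the splitting field is K = Q(√62, √215). Since 62 and 215 are distinct squarefree integers > 1, their product 13330 is not a perfect square, so √215 ∉ Q(√62). By the tower law [K:Q] = [Q(√62,√215):Q(√62)] · [Q(√62):Q] = 2 · 2 = 4.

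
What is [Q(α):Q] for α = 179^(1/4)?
[Q(α):Q] = 4

α is a root of x^4 - 179. By Eisenstein's criterion at the prime p = 179 (which divides the constant term 179 but p^2 = 32041 does not, since 179 is squarefree), x^4 - 179 is irreducible over Q. Hence [Q(α):Q] = 4.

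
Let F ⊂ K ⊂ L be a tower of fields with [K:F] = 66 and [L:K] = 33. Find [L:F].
[L:F] = 2178

The tower law says that for any tower of field extensions F ⊂ K ⊂ L with finite degrees, [L:F] = [L:K] · [K:F]. Here this gives [L:F] = 33 · 66 = 2178.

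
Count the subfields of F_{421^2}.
F_{421^2} has 2 subfields

The subfields of F_{p^n} are exactly the fields F_{p^d} for d | n (each is the fixed field of the unique index-d subgroup of Gal(F_{p^n}/F_p) ≅ Z/nZ). The divisors of n = 2 are {1, 2}, giving 2 subfields: F_{421^1}, F_{421^2}.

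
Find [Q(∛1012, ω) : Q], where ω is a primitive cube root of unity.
[Q(∛1012, ω) : Q] = 6

[Q(∛1012):Q] = 3 (min poly x^3 - 1012, irreducible since 1012 is not a perfect cube). [Q(ω):Q] = 2 (min poly x^2 + x + 1). Since Q(∛1012) ⊂ R and ω ∉ R, we have ω ∉ Q(∛1012), so x^2 + x + 1 remains irreducible over Q(∛1012) and [Q(∛1012, ω) : Q(∛1012)] = 2. By the tower law, [Q(∛1012, ω) : Q] = 3 · 2 = 6. (In fact Q(∛1012, ω) is the splitting field of x^3 - 1012 over Q.)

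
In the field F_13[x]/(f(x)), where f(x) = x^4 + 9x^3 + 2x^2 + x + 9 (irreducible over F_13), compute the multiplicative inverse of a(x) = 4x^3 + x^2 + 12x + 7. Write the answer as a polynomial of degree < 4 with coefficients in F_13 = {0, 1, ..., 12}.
a(x)^(-1) ≡ 6x^2 + 7x + 2 (mod f(x))

Since f is irreducible over F_13, F_13[x]/(f) is a field and a(x) ≠ 0 has an inverse. Apply the extended Euclidean algorithm to f(x) and a(x) in F_13[x]: f(x) = (10x + 3)·a(x) + (9x^2 + 12x + 1);  a(x) = (12x)·(9x^2 + 12x + 1) + (7). The last nonzero remainder is the constant 7 = gcd(f, a) in F_13. Back-substituting through the division chain expresses 7 = s(x)·a(x) + t(x)·f(x) with s(x) ≡ 3x^2 + 10x + 1 (mod f), so (3x^2 + 10x + 1)·a(x) ≡ 7 (mod f). Multiplying by 7^(-1) ≡ 2 in F_13 gives a(x)^(-1) ≡ 2·(3x^2 + 10x + 1) ≡ 6x^2 + 7x + 2 (mod f). Check: (4x^3 + x^2 + 12x + 7)·(6x^2 + 7x + 2) = 11x^5 + 8x^4 + 9x^3 + 11x^2 + 8x + 1 ≡ 1 (mod x^4 + 9x^3 + 2x^2 + x + 9).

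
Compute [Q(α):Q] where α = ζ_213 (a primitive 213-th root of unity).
[Q(α):Q] = 140

The minimal polynomial of ζ_213 over Q is the 213-th cyclotomic polynomial Φ_213(x), which is irreducible over Q and has degree φ(213) = 140. Hence [Q(α):Q] = φ(213) = 140.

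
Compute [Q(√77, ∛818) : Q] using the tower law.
[Q(√77, ∛818) : Q] = 6

Let L = Q(√77, ∛818). Since Q(√77) ⊂ L and [Q(√77):Q] = 2, the tower law gives 2 | [L:Q]. Likewise Q(∛818) ⊂ L with [Q(∛818):Q] = 3 (because 818 is not a perfect cube), so 3 | [L:Q]. As gcd(2,3) = 1, [L:Q] is divisible by 6. Conversely L is generated over Q by √77 and ∛818, so [L:Q] ≤ 2·3 = 6. Therefore [Q(√77, ∛818) : Q] = 6.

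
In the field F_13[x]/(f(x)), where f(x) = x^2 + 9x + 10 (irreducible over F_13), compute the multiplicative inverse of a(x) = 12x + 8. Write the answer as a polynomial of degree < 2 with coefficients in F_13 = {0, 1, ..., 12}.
a(x)^(-1) ≡ 9x + 10 (mod f(x))

Since f is irreducible over F_13, F_13[x]/(f) is a field and a(x) ≠ 0 has an inverse. Apply the extended Euclidean algorithm to f(x) and a(x) in F_13[x]: f(x) = (12x + 9)·a(x) + (3). The last nonzero remainder is the constant 3 = gcd(f, a) in F_13. Back-substituting through the division chain expresses 3 = s(x)·a(x) + t(x)·f(x) with s(x) ≡ x + 4 (mod f), so (x + 4)·a(x) ≡ 3 (mod f). Multiplying by 3^(-1) ≡ 9 in F_13 gives a(x)^(-1) ≡ 9·(x + 4) ≡ 9x + 10 (mod f). Check: (12x + 8)·(9x + 10) = 4x^2 + 10x + 2 ≡ 1 (mod x^2 + 9x + 10).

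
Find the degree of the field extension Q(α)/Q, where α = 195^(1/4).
[Q(α):Q] = 4

α is a root of x^4 - 195. By Eisenstein's criterion at the prime p = 3 (which divides the constant term 195 but p^2 = 9 does not, since 195 is squarefree), x^4 - 195 is irreducible over Q. Hence [Q(α):Q] = 4.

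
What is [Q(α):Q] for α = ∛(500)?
[Q(α):Q] = 3

The minimal polynomial of α is x^3 - 500, irreducible over Q since 500 is not a perfect cube (so x^3 - 500 has no rational root). Hence [Q(α):Q] = deg(m_α) = 3.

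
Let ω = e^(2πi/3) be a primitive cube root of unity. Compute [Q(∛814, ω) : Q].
[Q(∛814, ω) : Q] = 6

[Q(∛814):Q] = 3 (min poly x^3 - 814, irreducible since 814 is not a perfect cube). [Q(ω):Q] = 2 (min poly x^2 + x + 1). Since Q(∛814) ⊂ R and ω ∉ R, we have ω ∉ Q(∛814), so x^2 + x + 1 remains irreducible over Q(∛814) and [Q(∛814, ω) : Q(∛814)] = 2. By the tower law, [Q(∛814, ω) : Q] = 3 · 2 = 6. (In fact Q(∛814, ω) is the splitting field of x^3 - 814 over Q.)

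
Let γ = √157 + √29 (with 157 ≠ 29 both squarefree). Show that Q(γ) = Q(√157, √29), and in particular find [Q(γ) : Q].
[Q(γ) : Q] = 4 (equivalently, Q(γ) = Q(√157, √29))

Obviously Q(γ) ⊆ Q(√157, √29), and [Q(√157, √29):Q] = 4 (since 157, 29 are distinct squarefree integers > 1 with 4553 not a perfect square). To show equality we compute the minimal polynomial of γ. From γ = √157 + √29: γ^2 = 157 + 2√(4553) + 29 = 186 + 2√(4553), so γ^2 - 186 = 2√(4553); squaring, (γ^2 - 186)^2 = 4·4553, i.e. γ^4 - 372γ^2 + 34596 - 18212 = 0, i.e. γ^4 - 372γ^2 + 16384 = 0. So γ is a root of x^4 - 372x^2 + 16384. This polynomial is irreducible over Q: it has no rational root (each ±√157 ± √29 is irrational), and any factorization into two quadratics over Q would force √(4553) ∈ Q (pairing opposite roots) or √157, √29 ∈ Q (other pairings), all impossible. Hence [Q(γ):Q] = 4 = [Q(√157, √29):Q], so Q(γ) = Q(√157, √29).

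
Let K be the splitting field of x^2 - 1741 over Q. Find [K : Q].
[K : Q] = 2

f(x) = x^2 - 1741 factors as (x - √1741)(x + √1741). The splitting field is K = Q(√1741). Since 1741 is squarefree and > 1, it is not a perfect square, so x^2 - 1741 is irreducible over Q and [Q(√1741) : Q] = 2. Hence [K : Q] = 2.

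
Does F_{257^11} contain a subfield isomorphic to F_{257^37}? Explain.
No: F_{257^37} is not a subfield of F_{257^11}

F_{p^m} embeds in F_{p^n} iff m | n. Here 37 ∤ 11 (since 11 = 0·37 + 11 with remainder 11 ≠ 0), so F_{257^37} is not a subfield of F_{257^11}. Equivalently: if it were, the tower law would give 37 = [F_{257^37}:F_257] dividing [F_{257^11}:F_257] = 11, contradiction.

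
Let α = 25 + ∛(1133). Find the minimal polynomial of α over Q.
m_α(x) = x^3 - 75x^2 + 1875x - 16758

Set β = α - 25 = ∛(1133), so β^3 = 1133. Then (α - 25)^3 - 1133 = 0, i.e. α is a root of g(x) = (x - 25)^3 - 1133 = x^3 - 75x^2 + 1875x - 16758. Since g(x) = h(x - 25) where h(x) = x^3 - 1133, and h is irreducible over Q (because 1133 is not a perfect cube, so h has no rational root, and a monic cubic with no rational root is irreducible), g is also irreducible (irreducibility is preserved under the substitution x → x - 25). Hence m_α(x) = x^3 - 75x^2 + 1875x - 16758.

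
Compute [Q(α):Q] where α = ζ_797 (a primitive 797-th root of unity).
[Q(α):Q] = 796

The minimal polynomial of ζ_797 over Q is the 797-th cyclotomic polynomial Φ_797(x), which is irreducible over Q and has degree φ(797) = 796. Hence [Q(α):Q] = φ(797) = 796.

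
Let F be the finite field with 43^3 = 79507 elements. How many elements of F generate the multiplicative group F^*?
There are φ(79506) = 22680 primitive elements

F_q^* is cyclic of order q - 1 = 79506. A cyclic group of order m has exactly φ(m) generators. Here m = 79506 = 2 · 3^2 · 7 · 631, so the number of primitive elements is φ(79506) = 22680.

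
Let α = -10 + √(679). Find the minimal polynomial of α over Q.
m_α(x) = x^2 + 20x - 579

From α + 10 = √(679), squaring gives (α + 10)^2 = 679, i.e. α^2 + 20α + 100 = 679, so α^2 + 20α - 579 = 0. The discriminant of x^2 + 20x - 579 is (20)^2 - 4·(-579) = 400 + 2316 = 2716, and 4·(679) is not a perfect square in Q since 679 is squarefree and ≠ 1. Hence x^2 + 20x - 579 is irreducible over Q and is the minimal polynomial of α.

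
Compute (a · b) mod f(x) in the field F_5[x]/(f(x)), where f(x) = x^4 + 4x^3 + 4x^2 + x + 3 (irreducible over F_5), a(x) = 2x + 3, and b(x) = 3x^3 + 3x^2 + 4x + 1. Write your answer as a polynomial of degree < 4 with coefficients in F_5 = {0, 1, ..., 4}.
a · b ≡ x^3 + 3x^2 + 3x (mod f(x))

Multiply in F_5[x]: a(x)·b(x) = (2x + 3)·(3x^3 + 3x^2 + 4x + 1) = x^4 + 2x^2 + 4x + 3. This has degree ≥ 4, so divide by f(x) over F_5: x^4 + 2x^2 + 4x + 3 = (1)·(x^4 + 4x^3 + 4x^2 + x + 3) + (x^3 + 3x^2 + 3x). Hence a·b ≡ x^3 + 3x^2 + 3x (mod f). (F_5[x]/(f) is a field with 5^4 = 625 elements since f is irreducible of degree 4.)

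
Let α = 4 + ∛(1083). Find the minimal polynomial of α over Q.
m_α(x) = x^3 - 12x^2 + 48x - 1147

Set β = α - 4 = ∛(1083), so β^3 = 1083. Then (α - 4)^3 - 1083 = 0, i.e. α is a root of g(x) = (x - 4)^3 - 1083 = x^3 - 12x^2 + 48x - 1147. Since g(x) = h(x - 4) where h(x) = x^3 - 1083, and h is irreducible over Q (because 1083 is not a perfect cube, so h has no rational root, and a monic cubic with no rational root is irreducible), g is also irreducible (irreducibility is preserved under the substitution x → x - 4). Hence m_α(x) = x^3 - 12x^2 + 48x - 1147.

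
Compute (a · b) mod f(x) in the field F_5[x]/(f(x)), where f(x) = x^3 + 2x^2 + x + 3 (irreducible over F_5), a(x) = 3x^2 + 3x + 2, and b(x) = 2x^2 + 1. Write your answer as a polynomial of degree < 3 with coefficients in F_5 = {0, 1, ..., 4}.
a · b ≡ 3x^2 + x (mod f(x))

Multiply in F_5[x]: a(x)·b(x) = (3x^2 + 3x + 2)·(2x^2 + 1) = x^4 + x^3 + 2x^2 + 3x + 2. This has degree ≥ 3, so divide by f(x) over F_5: x^4 + x^3 + 2x^2 + 3x + 2 = (x + 4)·(x^3 + 2x^2 + x + 3) + (3x^2 + x). Hence a·b ≡ 3x^2 + x (mod f). (F_5[x]/(f) is a field with 5^3 = 125 elements since f is irreducible of degree 3.)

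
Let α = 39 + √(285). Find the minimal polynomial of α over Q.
m_α(x) = x^2 - 78x + 1236

From α - 39 = √(285), squaring gives (α - 39)^2 = 285, i.e. α^2 - 78α + 1521 = 285, so α^2 - 78α + 1236 = 0. The discriminant of x^2 - 78x + 1236 is (-78)^2 - 4·(1236) = 6084 - 4944 = 1140, and 4·(285) is not a perfect square in Q since 285 is squarefree and ≠ 1. Hence x^2 - 78x + 1236 is irreducible over Q and is the minimal polynomial of α.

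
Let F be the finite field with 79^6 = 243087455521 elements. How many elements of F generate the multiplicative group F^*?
There are φ(243087455520) = 50087890944 primitive elements

F_q^* is cyclic of order q - 1 = 243087455520. A cyclic group of order m has exactly φ(m) generators. Here m = 243087455520 = 2^5 · 3^2 · 5 · 7^2 · 13 · 43 · 6163, so the number of primitive elements is φ(243087455520) = 50087890944.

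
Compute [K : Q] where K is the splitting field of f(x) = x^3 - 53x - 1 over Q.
[K : Q] = 6

By the rational root test, any rational root of the monic integer polynomial f(x) = x^3 - 53x - 1 must be an integer dividing the constant term -1, i.e. one of ±{1}. Evaluating: f(1) = -53, f(-1) = 51; none is 0, so f has no rational root and is therefore irreducible over Q (a cubic with no linear factor over a field is irreducible). For an irreducible cubic, the Galois group is A_3 or S_3 according as the discriminant disc(f) = -4a^3 - 27b^2 = -4·(-53)^3 - 27·(-1)^2 = 595481 is or is not a square in Q. Here disc(f) = 595481 is not a perfect square in Q, so the Galois group of f over Q is not contained in A_3 and must be all of S_3. The splitting field has degree |S_3| = 6 over Q, so [K : Q] = 6.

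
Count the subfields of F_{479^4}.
F_{479^4} has 3 subfields

The subfields of F_{p^n} are exactly the fields F_{p^d} for d | n (each is the fixed field of the unique index-d subgroup of Gal(F_{p^n}/F_p) ≅ Z/nZ). The divisors of n = 4 are {1, 2, 4}, giving 3 subfields: F_{479^1}, F_{479^2}, F_{479^4}.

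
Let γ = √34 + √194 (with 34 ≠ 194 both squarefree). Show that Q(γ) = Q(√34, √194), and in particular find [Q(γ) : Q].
[Q(γ) : Q] = 4 (equivalently, Q(γ) = Q(√34, √194))

Obviously Q(γ) ⊆ Q(√34, √194), and [Q(√34, √194):Q] = 4 (since 34, 194 are distinct squarefree integers > 1 with 6596 not a perfect square). To show equality we compute the minimal polynomial of γ. From γ = √34 + √194: γ^2 = 34 + 2√(6596) + 194 = 228 + 2√(6596), so γ^2 - 228 = 2√(6596); squaring, (γ^2 - 228)^2 = 4·6596, i.e. γ^4 - 456γ^2 + 51984 - 26384 = 0, i.e. γ^4 - 456γ^2 + 25600 = 0. So γ is a root of x^4 - 456x^2 + 25600. This polynomial is irreducible over Q: it has no rational root (each ±√34 ± √194 is irrational), and any factorization into two quadratics over Q would force √(6596) ∈ Q (pairing opposite roots) or √34, √194 ∈ Q (other pairings), all impossible. Hence [Q(γ):Q] = 4 = [Q(√34, √194):Q], so Q(γ) = Q(√34, √194).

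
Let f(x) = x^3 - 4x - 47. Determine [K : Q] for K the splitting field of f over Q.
[K : Q] = 6

By the rational root test, any rational root of the monic integer polynomial f(x) = x^3 - 4x - 47 must be an integer dividing the constant term -47, i.e. one of ±{1, 47}. Evaluating: f(1) = -50, f(-1) = -44, f(47) = 103588, f(-47) = -103682; none is 0, so f has no rational root and is therefore irreducible over Q (a cubic with no linear factor over a field is irreducible). For an irreducible cubic, the Galois group is A_3 or S_3 according as the discriminant disc(f) = -4a^3 - 27b^2 = -4·(-4)^3 - 27·(-47)^2 = -59387 is or is not a square in Q. Here disc(f) = -59387 is not a perfect square in Q, so the Galois group of f over Q is not contained in A_3 and must be all of S_3. The splitting field has degree |S_3| = 6 over Q, so [K : Q] = 6.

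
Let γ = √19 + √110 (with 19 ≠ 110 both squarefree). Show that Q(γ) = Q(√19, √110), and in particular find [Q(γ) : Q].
[Q(γ) : Q] = 4 (equivalently, Q(γ) = Q(√19, √110))

Obviously Q(γ) ⊆ Q(√19, √110), and [Q(√19, √110):Q] = 4 (since 19, 110 are distinct squarefree integers > 1 with 2090 not a perfect square). To show equality we compute the minimal polynomial of γ. From γ = √19 + √110: γ^2 = 19 + 2√(2090) + 110 = 129 + 2√(2090), so γ^2 - 129 = 2√(2090); squaring, (γ^2 - 129)^2 = 4·2090, i.e. γ^4 - 258γ^2 + 16641 - 8360 = 0, i.e. γ^4 - 258γ^2 + 8281 = 0. So γ is a root of x^4 - 258x^2 + 8281. This polynomial is irreducible over Q: it has no rational root (each ±√19 ± √110 is irrational), and any factorization into two quadratics over Q would force √(2090) ∈ Q (pairing opposite roots) or √19, √110 ∈ Q (other pairings), all impossible. Hence [Q(γ):Q] = 4 = [Q(√19, √110):Q], so Q(γ) = Q(√19, √110).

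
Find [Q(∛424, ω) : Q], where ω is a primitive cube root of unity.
[Q(∛424, ω) : Q] = 6

[Q(∛424):Q] = 3 (min poly x^3 - 424, irreducible since 424 is not a perfect cube). [Q(ω):Q] = 2 (min poly x^2 + x + 1). Since Q(∛424) ⊂ R and ω ∉ R, we have ω ∉ Q(∛424), so x^2 + x + 1 remains irreducible over Q(∛424) and [Q(∛424, ω) : Q(∛424)] = 2. By the tower law, [Q(∛424, ω) : Q] = 3 · 2 = 6. (In fact Q(∛424, ω) is the splitting field of x^3 - 424 over Q.)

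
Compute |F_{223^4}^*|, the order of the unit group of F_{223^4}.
|F_{223^4}^*| = 2472973440

F_{223^4} has 223^4 = 2472973441 elements; its multiplicative group consists of all nonzero elements, so |F_{223^4}^*| = 2472973441 - 1 = 2472973440. (It is cyclic since any finite subgroup of the multiplicative group of a field is cyclic.)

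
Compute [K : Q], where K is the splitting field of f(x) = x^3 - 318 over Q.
[K : Q] = 6

The roots of x^3 - 318 are ∛318, ω∛318, ω^2∛318 where ω = e^(2πi/3) is a primitive cube root of unity, so K = Q(∛318, ω). Now [Q(∛318):Q] = 3 (since 318 is not a perfect cube, x^3 - 318 is irreducible) and [Q(ω):Q] = 2. Both 2 and 3 divide [K:Q], and [K:Q] ≤ 3·2 = 6, so [K:Q] = 6. (Equivalently: Q(∛318) ⊂ R but ω ∉ R, so [K : Q(∛318)] = 2.)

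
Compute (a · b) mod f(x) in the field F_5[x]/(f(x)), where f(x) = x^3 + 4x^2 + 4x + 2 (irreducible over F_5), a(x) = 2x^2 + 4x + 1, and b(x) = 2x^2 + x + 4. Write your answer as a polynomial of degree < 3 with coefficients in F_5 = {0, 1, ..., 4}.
a · b ≡ 2x^2 + 3x + 1 (mod f(x))

Multiply in F_5[x]: a(x)·b(x) = (2x^2 + 4x + 1)·(2x^2 + x + 4) = 4x^4 + 4x^2 + 2x + 4. This has degree ≥ 3, so divide by f(x) over F_5: 4x^4 + 4x^2 + 2x + 4 = (4x + 4)·(x^3 + 4x^2 + 4x + 2) + (2x^2 + 3x + 1). Hence a·b ≡ 2x^2 + 3x + 1 (mod f). (F_5[x]/(f) is a field with 5^3 = 125 elements since f is irreducible of degree 3.)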